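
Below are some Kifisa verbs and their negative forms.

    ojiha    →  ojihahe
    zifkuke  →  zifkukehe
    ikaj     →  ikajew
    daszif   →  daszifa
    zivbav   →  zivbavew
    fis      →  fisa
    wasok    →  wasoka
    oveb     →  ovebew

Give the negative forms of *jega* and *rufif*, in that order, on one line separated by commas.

jegahe, rufifa

The pattern is voicing of the final sound: -a when the stem ends in a voiceless consonant (*daszif*, *fis*, *wasok*); -ew when the stem ends in a voiced consonant (*ikaj*, *zivbav*, *oveb*); -he when the stem ends in a vowel (*ojiha*, *zifkuke*).
Since the final sound of *jega* is /a/ (a vowel), it takes -he, giving *jegahe*.
*rufif*: final sound = /f/, a voiceless consonant → -a → *rufifa*.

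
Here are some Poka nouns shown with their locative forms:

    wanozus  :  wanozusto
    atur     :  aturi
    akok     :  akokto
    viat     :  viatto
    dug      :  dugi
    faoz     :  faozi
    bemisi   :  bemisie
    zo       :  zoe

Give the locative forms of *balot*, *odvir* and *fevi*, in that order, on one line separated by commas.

Looking at the final sound of each stem: -to when the stem ends in a voiceless consonant (*wanozus*, *akok*, *viat*); -i when the stem ends in a voiced consonant (*atur*, *dug*, *faoz*); -e when the stem ends in a vowel (*bemisi*, *zo*).
*balot*: final sound = /t/, a voiceless consonant → -to → *balotto*.
Since the final sound of *odvir* is /r/ (a voiced consonant), it takes -i, giving *odviri*.
Since the final sound of *fevi* is /i/ (a vowel), it takes -e, giving *fevie*.

balotto, odviri, fevie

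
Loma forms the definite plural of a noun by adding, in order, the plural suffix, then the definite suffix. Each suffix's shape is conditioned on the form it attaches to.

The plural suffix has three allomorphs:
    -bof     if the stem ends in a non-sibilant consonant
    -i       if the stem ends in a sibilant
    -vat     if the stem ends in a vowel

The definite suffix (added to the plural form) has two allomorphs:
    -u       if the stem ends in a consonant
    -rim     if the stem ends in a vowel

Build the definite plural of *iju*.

*iju* — final sound /u/ (a vowel) → -vat → *ijuvat*.
The plural form *ijuvat*: final sound = /t/, a consonant → -u → *ijuvatu*.

ijuvatu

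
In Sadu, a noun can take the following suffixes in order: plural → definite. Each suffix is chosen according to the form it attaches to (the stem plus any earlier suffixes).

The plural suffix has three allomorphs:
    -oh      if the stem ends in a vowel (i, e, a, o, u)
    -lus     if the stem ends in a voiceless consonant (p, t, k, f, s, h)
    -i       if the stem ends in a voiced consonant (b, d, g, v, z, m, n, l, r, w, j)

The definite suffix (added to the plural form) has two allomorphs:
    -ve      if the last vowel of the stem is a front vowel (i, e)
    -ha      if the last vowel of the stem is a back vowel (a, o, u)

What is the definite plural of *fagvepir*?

fagvepirive

The final sound of *fagvepir* is /r/, which is a voiced consonant, so the plural suffix is -i, giving *fagvepiri*.
The last vowel of the plural form *fagvepiri* is /i/, which is a front vowel, so the definite suffix is -ve, giving *fagvepirive*.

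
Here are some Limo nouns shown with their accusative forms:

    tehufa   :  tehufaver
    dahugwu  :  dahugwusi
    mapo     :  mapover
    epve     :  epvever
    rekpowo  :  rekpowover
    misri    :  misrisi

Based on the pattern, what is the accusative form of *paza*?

pazaver

The alternation tracks the last vowel of the stem — -si when the last vowel of the stem is a high vowel (*dahugwu*, *misri*); -ver when the last vowel of the stem is a non-high vowel (*tehufa*, *mapo*, *epve*, *rekpowo*).
Since the last vowel of *paza* is /a/ (a non-high vowel), it takes -ver, giving *pazaver*.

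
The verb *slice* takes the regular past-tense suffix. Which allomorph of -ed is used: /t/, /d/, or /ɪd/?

The stem *slice* ends in a voiceless consonant other than /t/.
The -ed suffix is realized as /ɪd/ after /t, d/; as /t/ after other voiceless consonants; and as /d/ after other voiced sounds.
So -ed on *slice* is pronounced /t/.

/t/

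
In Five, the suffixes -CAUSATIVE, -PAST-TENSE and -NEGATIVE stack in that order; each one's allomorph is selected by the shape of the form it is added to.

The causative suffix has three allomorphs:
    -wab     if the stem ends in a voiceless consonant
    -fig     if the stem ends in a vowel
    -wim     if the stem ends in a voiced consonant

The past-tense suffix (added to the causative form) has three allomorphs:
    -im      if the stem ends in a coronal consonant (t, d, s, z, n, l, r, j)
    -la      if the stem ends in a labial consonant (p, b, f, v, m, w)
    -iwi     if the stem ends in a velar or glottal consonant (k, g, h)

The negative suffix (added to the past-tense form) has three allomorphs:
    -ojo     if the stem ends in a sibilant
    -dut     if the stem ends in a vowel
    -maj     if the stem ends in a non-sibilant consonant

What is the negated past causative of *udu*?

Since the final sound of *udu* is /u/ (a vowel), it takes -fig, giving *udufig*.
The causative form *udufig*: final consonant = /g/, velar/glottal → -iwi → *udufigiwi*.
The final sound of the past-tense form *udufigiwi* is /i/, which is a vowel, so the negative suffix is -dut, giving *udufigiwidut*.

udufigiwidut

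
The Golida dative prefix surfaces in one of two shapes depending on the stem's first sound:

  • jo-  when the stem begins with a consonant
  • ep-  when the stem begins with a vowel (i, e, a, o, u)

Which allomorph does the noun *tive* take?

Since the first sound of *tive* is /t/ (a consonant), it takes jo-.

jo-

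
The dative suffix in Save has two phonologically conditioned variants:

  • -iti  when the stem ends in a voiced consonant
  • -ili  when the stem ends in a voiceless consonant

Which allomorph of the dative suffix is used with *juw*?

-iti

The final consonant of *juw* is /w/, which is voiced, so the suffix is -iti.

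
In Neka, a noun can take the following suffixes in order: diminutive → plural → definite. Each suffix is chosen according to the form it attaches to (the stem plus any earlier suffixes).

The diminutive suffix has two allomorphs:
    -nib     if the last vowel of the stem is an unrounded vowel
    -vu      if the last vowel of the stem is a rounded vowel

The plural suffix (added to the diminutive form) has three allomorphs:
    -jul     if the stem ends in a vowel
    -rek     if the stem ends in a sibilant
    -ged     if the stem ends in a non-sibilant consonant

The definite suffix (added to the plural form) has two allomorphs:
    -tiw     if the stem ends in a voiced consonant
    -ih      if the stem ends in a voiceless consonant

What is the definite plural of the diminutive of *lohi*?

lohinibgedtiw

Since the last vowel of *lohi* is /i/ (an unrounded vowel), it takes -nib, giving *lohinib*.
The final sound of the diminutive form *lohinib* is /b/, which is a non-sibilant consonant, so the plural suffix is -ged, giving *lohinibged*.
The plural form *lohinibged*: final consonant = /d/, voiced → -tiw → *lohinibgedtiw*.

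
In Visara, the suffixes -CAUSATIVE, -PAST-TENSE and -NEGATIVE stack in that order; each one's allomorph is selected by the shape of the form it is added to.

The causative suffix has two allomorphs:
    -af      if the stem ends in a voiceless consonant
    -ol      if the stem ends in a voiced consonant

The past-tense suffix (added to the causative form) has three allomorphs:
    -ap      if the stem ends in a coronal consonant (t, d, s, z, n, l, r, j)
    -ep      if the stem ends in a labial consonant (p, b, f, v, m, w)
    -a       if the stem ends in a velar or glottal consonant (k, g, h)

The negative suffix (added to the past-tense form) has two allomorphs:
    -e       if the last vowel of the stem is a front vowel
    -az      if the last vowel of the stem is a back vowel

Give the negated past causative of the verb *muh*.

muhafepe

*muh* — final consonant /h/ (voiceless) → -af → *muhaf*.
The causative form *muhaf* — final consonant /f/ (labial) → -ep → *muhafep*.
Since the last vowel of the past-tense form *muhafep* is /e/ (a front vowel), it takes -e, giving *muhafepe*.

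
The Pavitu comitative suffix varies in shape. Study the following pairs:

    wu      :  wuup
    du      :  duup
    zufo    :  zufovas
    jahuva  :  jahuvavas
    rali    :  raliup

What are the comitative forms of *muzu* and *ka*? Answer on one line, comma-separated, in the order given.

The suffix is conditioned by the last vowel: -up when the last vowel of the stem is a high vowel (*wu*, *du*, *rali*); -vas when the last vowel of the stem is a non-high vowel (*zufo*, *jahuva*).
*muzu*: last vowel = /u/, a high vowel → -up → *muzuup*.
The last vowel of *ka* is /a/, which is a non-high vowel, so the suffix is -vas, giving *kavas*.

muzuup, kavas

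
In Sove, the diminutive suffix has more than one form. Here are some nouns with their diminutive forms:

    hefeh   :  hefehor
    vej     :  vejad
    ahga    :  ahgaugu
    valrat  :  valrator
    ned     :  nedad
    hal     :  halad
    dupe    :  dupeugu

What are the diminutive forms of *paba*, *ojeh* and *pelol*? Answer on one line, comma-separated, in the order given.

pabaugu, ojehor, pelolad

Looking at the final sound of each stem: -or when the stem ends in a voiceless consonant (*hefeh*, *valrat*); -ad when the stem ends in a voiced consonant (*vej*, *ned*, *hal*); -ugu when the stem ends in a vowel (*ahga*, *dupe*).
Since the final sound of *paba* is /a/ (a vowel), it takes -ugu, giving *pabaugu*.
The final sound of *ojeh* is /h/, which is a voiceless consonant, so the suffix is -or, giving *ojehor*.
*pelol* — final sound /l/ (a voiced consonant) → -ad → *pelolad*.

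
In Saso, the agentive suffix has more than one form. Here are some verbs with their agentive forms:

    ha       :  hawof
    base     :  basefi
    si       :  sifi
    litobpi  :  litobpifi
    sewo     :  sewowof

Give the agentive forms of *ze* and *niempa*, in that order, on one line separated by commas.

zefi, niempawof

The suffix is conditioned by the last vowel: -fi when the last vowel of the stem is a front vowel (*base*, *si*, *litobpi*); -wof when the last vowel of the stem is a back vowel (*ha*, *sewo*).
The last vowel of *ze* is /e/, which is a front vowel, so the suffix is -fi, giving *zefi*.
*niempa* — last vowel /a/ (a back vowel) → -wof → *niempawof*.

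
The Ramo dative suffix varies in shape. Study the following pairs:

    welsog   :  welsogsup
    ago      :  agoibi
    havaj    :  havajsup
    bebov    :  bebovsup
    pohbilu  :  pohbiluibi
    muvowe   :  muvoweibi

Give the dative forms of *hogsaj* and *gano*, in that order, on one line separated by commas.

The suffix is conditioned by the final sound: -sup when the stem ends in a consonant (*welsog*, *havaj*, *bebov*); -ibi when the stem ends in a vowel (*ago*, *pohbilu*, *muvowe*).
*hogsaj* — final sound /j/ (a consonant) → -sup → *hogsajsup*.
The final sound of *gano* is /o/, which is a vowel, so the suffix is -ibi, giving *ganoibi*.

hogsajsup, ganoibi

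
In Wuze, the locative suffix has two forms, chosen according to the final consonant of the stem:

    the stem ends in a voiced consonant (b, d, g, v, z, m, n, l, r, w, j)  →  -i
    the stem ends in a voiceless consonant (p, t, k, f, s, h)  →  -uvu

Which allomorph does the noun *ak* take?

-uvu

*ak*: final consonant = /k/, voiceless → -uvu.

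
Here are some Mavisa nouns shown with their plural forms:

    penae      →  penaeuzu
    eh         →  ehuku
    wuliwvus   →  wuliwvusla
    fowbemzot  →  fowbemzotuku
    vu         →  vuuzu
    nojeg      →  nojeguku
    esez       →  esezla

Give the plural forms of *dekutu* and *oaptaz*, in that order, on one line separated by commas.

dekutuuzu, oaptazla

The suffix is conditioned by the final sound: -la when the stem ends in a sibilant (*wuliwvus*, *esez*); -uku when the stem ends in a non-sibilant consonant (*eh*, *fowbemzot*, *nojeg*); -uzu when the stem ends in a vowel (*penae*, *vu*).
Since the final sound of *dekutu* is /u/ (a vowel), it takes -uzu, giving *dekutuuzu*.
*oaptaz*: final sound = /z/, a sibilant → -la → *oaptazla*.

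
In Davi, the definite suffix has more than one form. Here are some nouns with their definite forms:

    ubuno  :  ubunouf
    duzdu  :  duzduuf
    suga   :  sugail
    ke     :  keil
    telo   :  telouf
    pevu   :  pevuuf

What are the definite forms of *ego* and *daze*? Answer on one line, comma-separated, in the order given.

egouf, dazeil

Looking at the last vowel of each stem: -uf when the last vowel of the stem is a rounded vowel (*ubuno*, *duzdu*, *telo*, *pevu*); -il when the last vowel of the stem is an unrounded vowel (*suga*, *ke*).
Since the last vowel of *ego* is /o/ (a rounded vowel), it takes -uf, giving *egouf*.
*daze* — last vowel /e/ (an unrounded vowel) → -il → *dazeil*.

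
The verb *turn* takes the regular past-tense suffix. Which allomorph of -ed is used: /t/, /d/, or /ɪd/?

The stem *turn* ends in a voiced sound other than /d/.
The -ed suffix is realized as /ɪd/ after /t, d/; as /t/ after other voiceless consonants; and as /d/ after other voiced sounds.
So -ed on *turn* is pronounced /d/.

/d/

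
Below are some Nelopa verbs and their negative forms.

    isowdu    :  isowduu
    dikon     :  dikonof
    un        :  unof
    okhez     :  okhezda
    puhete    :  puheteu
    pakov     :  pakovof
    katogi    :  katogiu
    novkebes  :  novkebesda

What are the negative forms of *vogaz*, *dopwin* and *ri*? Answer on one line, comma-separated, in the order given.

vogazda, dopwinof, riu

The pattern is sibilance of the final sound: -da when the stem ends in a sibilant (*okhez*, *novkebes*); -of when the stem ends in a non-sibilant consonant (*dikon*, *un*, *pakov*); -u when the stem ends in a vowel (*isowdu*, *puhete*, *katogi*).
The final sound of *vogaz* is /z/, which is a sibilant, so the suffix is -da, giving *vogazda*.
*dopwin* — final sound /n/ (a non-sibilant consonant) → -of → *dopwinof*.
The final sound of *ri* is /i/, which is a vowel, so the suffix is -u, giving *riu*.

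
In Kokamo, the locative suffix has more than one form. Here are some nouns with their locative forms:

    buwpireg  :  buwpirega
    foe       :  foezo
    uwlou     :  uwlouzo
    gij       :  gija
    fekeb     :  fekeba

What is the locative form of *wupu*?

wupuzo

The suffix is conditioned by the final sound: -a when the stem ends in a consonant (*buwpireg*, *gij*, *fekeb*); -zo when the stem ends in a vowel (*foe*, *uwlou*).
*wupu* — final sound /u/ (a vowel) → -zo → *wupuzo*.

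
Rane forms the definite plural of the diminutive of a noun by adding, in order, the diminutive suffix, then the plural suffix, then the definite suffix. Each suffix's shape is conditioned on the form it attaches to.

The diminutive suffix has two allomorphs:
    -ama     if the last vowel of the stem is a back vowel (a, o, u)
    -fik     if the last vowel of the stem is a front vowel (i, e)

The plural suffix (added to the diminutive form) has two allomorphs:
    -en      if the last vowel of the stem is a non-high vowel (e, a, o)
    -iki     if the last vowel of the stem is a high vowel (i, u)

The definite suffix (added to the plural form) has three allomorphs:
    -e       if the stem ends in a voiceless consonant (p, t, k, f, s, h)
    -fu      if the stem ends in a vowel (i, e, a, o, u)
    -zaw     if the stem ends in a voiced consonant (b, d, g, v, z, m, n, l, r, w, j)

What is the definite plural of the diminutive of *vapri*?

Since the last vowel of *vapri* is /i/ (a front vowel), it takes -fik, giving *vaprifik*.
The diminutive form *vaprifik* — last vowel /i/ (a high vowel) → -iki → *vaprifikiki*.
The final sound of the plural form *vaprifikiki* is /i/, which is a vowel, so the definite suffix is -fu, giving *vaprifikikifu*.

vaprifikikifu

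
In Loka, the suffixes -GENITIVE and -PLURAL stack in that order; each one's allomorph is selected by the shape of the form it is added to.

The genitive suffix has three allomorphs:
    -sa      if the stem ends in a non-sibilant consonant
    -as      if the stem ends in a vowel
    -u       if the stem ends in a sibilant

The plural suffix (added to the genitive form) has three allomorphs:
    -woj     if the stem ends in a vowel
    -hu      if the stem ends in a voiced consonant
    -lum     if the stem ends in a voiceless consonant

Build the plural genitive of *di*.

diaslum

Since the final sound of *di* is /i/ (a vowel), it takes -as, giving *dias*.
Since the final sound of the genitive form *dias* is /s/ (a voiceless consonant), it takes -lum, giving *diaslum*.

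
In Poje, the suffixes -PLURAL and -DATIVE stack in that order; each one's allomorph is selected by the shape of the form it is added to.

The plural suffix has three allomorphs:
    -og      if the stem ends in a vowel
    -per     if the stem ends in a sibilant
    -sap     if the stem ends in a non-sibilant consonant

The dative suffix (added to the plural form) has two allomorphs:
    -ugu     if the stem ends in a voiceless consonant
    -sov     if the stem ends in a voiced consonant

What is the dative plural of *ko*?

koogsov

The final sound of *ko* is /o/, which is a vowel, so the plural suffix is -og, giving *koog*.
Since the final consonant of the plural form *koog* is /g/ (voiced), it takes -sov, giving *koogsov*.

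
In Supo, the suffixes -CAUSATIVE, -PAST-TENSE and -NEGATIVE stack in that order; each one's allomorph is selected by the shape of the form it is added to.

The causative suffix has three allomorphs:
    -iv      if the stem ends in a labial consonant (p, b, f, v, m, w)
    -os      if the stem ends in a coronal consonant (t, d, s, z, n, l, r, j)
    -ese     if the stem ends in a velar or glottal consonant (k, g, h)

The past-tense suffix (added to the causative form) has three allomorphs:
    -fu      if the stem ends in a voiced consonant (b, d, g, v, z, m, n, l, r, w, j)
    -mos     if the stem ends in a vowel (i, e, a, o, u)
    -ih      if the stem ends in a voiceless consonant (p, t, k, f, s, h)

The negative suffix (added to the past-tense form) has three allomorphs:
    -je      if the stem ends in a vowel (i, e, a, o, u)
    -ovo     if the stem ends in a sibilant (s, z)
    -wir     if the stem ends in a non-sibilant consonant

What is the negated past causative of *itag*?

*itag* — final consonant /g/ (velar/glottal) → -ese → *itagese*.
The causative form *itagese* — final sound /e/ (a vowel) → -mos → *itagesemos*.
The past-tense form *itagesemos* — final sound /s/ (a sibilant) → -ovo → *itagesemosovo*.

itagesemosovo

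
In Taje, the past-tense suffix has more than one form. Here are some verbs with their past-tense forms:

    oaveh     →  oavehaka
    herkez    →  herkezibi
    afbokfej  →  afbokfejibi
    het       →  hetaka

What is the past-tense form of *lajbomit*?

The alternation tracks the final consonant of the stem — -aka when the stem ends in a voiceless consonant (*oaveh*, *het*); -ibi when the stem ends in a voiced consonant (*herkez*, *afbokfej*).
The final consonant of *lajbomit* is /t/, which is voiceless, so the suffix is -aka, giving *lajbomitaka*.

lajbomitaka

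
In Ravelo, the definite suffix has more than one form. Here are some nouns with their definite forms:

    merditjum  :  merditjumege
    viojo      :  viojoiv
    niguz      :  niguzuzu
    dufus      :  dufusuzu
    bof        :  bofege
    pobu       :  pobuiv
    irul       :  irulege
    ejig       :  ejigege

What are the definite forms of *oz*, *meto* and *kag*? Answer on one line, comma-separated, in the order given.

ozuzu, metoiv, kagege

The alternation tracks the final sound of the stem — -uzu when the stem ends in a sibilant (*niguz*, *dufus*); -ege when the stem ends in a non-sibilant consonant (*merditjum*, *bof*, *irul*, *ejig*); -iv when the stem ends in a vowel (*viojo*, *pobu*).
*oz* — final sound /z/ (a sibilant) → -uzu → *ozuzu*.
The final sound of *meto* is /o/, which is a vowel, so the suffix is -iv, giving *metoiv*.
*kag* — final sound /g/ (a non-sibilant consonant) → -ege → *kagege*.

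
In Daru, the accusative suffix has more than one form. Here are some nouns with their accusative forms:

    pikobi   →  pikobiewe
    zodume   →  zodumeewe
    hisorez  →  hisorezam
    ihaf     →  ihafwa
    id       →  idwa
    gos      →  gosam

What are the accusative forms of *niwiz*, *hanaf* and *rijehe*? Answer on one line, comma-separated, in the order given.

niwizam, hanafwa, rijeheewe

The alternation tracks the final sound of the stem — -am when the stem ends in a sibilant (*hisorez*, *gos*); -wa when the stem ends in a non-sibilant consonant (*ihaf*, *id*); -ewe when the stem ends in a vowel (*pikobi*, *zodume*).
*niwiz*: final sound = /z/, a sibilant → -am → *niwizam*.
*hanaf*: final sound = /f/, a non-sibilant consonant → -wa → *hanafwa*.
*rijehe*: final sound = /e/, a vowel → -ewe → *rijeheewe*.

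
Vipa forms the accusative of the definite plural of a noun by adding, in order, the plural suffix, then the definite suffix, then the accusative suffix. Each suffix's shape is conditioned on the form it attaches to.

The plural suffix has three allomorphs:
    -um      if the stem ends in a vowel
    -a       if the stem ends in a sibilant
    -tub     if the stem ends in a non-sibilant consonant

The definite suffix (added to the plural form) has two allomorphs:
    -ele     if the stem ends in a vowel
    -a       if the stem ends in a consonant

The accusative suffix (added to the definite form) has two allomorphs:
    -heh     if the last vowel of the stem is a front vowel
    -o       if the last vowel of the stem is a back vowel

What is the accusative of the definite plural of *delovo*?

delovoumao

*delovo* — final sound /o/ (a vowel) → -um → *delovoum*.
The final sound of the plural form *delovoum* is /m/, which is a consonant, so the definite suffix is -a, giving *delovouma*.
Since the last vowel of the definite form *delovouma* is /a/ (a back vowel), it takes -o, giving *delovoumao*.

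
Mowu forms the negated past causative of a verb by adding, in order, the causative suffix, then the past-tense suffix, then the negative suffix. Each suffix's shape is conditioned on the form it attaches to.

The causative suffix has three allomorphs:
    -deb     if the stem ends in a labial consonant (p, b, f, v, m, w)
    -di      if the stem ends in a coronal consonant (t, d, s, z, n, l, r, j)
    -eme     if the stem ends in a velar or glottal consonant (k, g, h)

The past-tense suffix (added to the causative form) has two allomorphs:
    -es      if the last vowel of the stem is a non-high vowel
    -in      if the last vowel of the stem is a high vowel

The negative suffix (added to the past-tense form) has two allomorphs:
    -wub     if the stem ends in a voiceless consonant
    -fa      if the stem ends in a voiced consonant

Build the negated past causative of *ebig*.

Since the final consonant of *ebig* is /g/ (velar/glottal), it takes -eme, giving *ebigeme*.
The causative form *ebigeme*: last vowel = /e/, a non-high vowel → -es → *ebigemees*.
The past-tense form *ebigemees*: final consonant = /s/, voiceless → -wub → *ebigemeeswub*.

ebigemeeswub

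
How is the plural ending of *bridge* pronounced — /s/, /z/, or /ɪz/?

The stem *bridge* ends in a sibilant (/s, z, ʃ, ʒ, tʃ, dʒ/).
The plural suffix surfaces as /ɪz/ after sibilants, /s/ after other voiceless consonants, and /z/ after other voiced sounds.
So the plural -s on *bridge* is pronounced /ɪz/.

/ɪz/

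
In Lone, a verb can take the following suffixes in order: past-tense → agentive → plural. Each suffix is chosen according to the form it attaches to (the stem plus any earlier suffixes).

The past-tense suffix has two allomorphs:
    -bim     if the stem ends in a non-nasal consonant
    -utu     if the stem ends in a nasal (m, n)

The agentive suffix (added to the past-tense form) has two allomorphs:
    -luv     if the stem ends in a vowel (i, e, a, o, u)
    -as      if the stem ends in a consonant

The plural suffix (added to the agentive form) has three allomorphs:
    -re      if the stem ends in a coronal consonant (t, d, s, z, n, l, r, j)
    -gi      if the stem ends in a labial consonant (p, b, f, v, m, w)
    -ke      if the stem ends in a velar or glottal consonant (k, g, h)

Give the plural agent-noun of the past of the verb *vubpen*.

The final consonant of *vubpen* is /n/, which is a nasal, so the past-tense suffix is -utu, giving *vubpenutu*.
The final sound of the past-tense form *vubpenutu* is /u/, which is a vowel, so the agentive suffix is -luv, giving *vubpenutuluv*.
The final consonant of the agentive form *vubpenutuluv* is /v/, which is labial, so the plural suffix is -gi, giving *vubpenutuluvgi*.

vubpenutuluvgi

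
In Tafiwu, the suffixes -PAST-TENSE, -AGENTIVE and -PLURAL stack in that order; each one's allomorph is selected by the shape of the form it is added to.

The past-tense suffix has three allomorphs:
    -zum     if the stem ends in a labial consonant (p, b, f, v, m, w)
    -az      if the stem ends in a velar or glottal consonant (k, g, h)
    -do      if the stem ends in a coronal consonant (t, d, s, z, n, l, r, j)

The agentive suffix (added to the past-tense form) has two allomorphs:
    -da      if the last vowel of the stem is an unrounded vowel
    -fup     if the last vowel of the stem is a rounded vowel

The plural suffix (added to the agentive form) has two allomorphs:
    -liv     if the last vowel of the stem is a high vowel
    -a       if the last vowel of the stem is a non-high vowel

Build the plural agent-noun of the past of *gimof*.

Since the final consonant of *gimof* is /f/ (labial), it takes -zum, giving *gimofzum*.
Since the last vowel of the past-tense form *gimofzum* is /u/ (a rounded vowel), it takes -fup, giving *gimofzumfup*.
The last vowel of the agentive form *gimofzumfup* is /u/, which is a high vowel, so the plural suffix is -liv, giving *gimofzumfupliv*.

gimofzumfupliv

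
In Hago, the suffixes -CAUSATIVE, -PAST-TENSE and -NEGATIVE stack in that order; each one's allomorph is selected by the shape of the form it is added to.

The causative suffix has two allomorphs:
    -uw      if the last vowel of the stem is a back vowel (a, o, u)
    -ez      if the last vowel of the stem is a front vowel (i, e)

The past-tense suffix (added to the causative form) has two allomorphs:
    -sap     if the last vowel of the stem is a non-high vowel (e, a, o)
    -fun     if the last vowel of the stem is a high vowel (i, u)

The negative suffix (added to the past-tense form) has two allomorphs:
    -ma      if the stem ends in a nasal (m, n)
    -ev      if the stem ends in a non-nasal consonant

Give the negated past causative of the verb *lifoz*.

*lifoz*: last vowel = /o/, a back vowel → -uw → *lifozuw*.
The last vowel of the causative form *lifozuw* is /u/, which is a high vowel, so the past-tense suffix is -fun, giving *lifozuwfun*.
The final consonant of the past-tense form *lifozuwfun* is /n/, which is a nasal, so the negative suffix is -ma, giving *lifozuwfunma*.

lifozuwfunma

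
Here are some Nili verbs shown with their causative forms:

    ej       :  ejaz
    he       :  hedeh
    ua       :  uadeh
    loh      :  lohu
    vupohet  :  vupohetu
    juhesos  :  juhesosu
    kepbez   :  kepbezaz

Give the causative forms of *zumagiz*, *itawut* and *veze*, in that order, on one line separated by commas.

zumagizaz, itawutu, vezedeh

Looking at the final sound of each stem: -u when the stem ends in a voiceless consonant (*loh*, *vupohet*, *juhesos*); -az when the stem ends in a voiced consonant (*ej*, *kepbez*); -deh when the stem ends in a vowel (*he*, *ua*).
The final sound of *zumagiz* is /z/, which is a voiced consonant, so the suffix is -az, giving *zumagizaz*.
The final sound of *itawut* is /t/, which is a voiceless consonant, so the suffix is -u, giving *itawutu*.
Since the final sound of *veze* is /e/ (a vowel), it takes -deh, giving *vezedeh*.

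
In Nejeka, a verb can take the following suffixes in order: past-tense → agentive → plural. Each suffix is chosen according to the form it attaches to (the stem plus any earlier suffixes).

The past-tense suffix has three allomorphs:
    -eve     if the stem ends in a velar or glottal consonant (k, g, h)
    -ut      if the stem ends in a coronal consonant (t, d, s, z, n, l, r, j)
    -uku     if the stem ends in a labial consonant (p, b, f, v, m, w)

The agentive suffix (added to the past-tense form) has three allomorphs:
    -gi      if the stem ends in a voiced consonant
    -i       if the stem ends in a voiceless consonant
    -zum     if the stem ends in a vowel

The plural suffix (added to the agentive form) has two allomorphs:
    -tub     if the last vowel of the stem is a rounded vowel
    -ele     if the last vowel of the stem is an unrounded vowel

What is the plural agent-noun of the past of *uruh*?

uruhevezumtub

*uruh* — final consonant /h/ (velar/glottal) → -eve → *uruheve*.
The past-tense form *uruheve*: final sound = /e/, a vowel → -zum → *uruhevezum*.
The agentive form *uruhevezum* — last vowel /u/ (a rounded vowel) → -tub → *uruhevezumtub*.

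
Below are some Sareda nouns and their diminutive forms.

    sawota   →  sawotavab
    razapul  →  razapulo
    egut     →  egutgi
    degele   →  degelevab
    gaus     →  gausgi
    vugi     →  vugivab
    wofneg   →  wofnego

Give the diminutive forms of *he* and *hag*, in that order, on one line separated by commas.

The suffix is conditioned by the final sound: -gi when the stem ends in a voiceless consonant (*egut*, *gaus*); -o when the stem ends in a voiced consonant (*razapul*, *wofneg*); -vab when the stem ends in a vowel (*sawota*, *degele*, *vugi*).
Since the final sound of *he* is /e/ (a vowel), it takes -vab, giving *hevab*.
*hag*: final sound = /g/, a voiced consonant → -o → *hago*.

hevab, hago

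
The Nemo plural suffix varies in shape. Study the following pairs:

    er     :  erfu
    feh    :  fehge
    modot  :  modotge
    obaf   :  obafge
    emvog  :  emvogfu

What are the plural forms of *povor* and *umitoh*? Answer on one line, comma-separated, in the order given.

povorfu, umitohge

The suffix is conditioned by the final consonant: -ge when the stem ends in a voiceless consonant (*feh*, *modot*, *obaf*); -fu when the stem ends in a voiced consonant (*er*, *emvog*).
*povor*: final consonant = /r/, voiced → -fu → *povorfu*.
The final consonant of *umitoh* is /h/, which is voiceless, so the suffix is -ge, giving *umitohge*.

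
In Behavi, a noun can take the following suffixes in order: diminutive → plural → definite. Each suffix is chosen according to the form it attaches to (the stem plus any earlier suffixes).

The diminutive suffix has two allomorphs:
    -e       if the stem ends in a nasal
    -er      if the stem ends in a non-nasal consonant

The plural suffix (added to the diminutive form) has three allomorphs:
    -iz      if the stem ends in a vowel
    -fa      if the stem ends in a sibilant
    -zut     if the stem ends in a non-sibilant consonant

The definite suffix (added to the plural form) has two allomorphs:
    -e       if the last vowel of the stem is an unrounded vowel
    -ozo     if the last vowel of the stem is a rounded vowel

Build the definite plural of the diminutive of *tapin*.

Since the final consonant of *tapin* is /n/ (a nasal), it takes -e, giving *tapine*.
The diminutive form *tapine* — final sound /e/ (a vowel) → -iz → *tapineiz*.
The plural form *tapineiz* — last vowel /i/ (an unrounded vowel) → -e → *tapineize*.

tapineize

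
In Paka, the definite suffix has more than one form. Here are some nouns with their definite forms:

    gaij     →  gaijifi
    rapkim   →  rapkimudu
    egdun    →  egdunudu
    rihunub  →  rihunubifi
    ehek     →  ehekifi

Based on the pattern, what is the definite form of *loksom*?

The suffix is conditioned by the final consonant: -udu when the stem ends in a nasal (*rapkim*, *egdun*); -ifi when the stem ends in a non-nasal consonant (*gaij*, *rihunub*, *ehek*).
*loksom* — final consonant /m/ (a nasal) → -udu → *loksomudu*.

loksomudu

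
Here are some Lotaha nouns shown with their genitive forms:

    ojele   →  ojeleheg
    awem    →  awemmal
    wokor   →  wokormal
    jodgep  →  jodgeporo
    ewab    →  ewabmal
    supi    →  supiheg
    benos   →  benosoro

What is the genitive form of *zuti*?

The alternation tracks the final sound of the stem — -oro when the stem ends in a voiceless consonant (*jodgep*, *benos*); -mal when the stem ends in a voiced consonant (*awem*, *wokor*, *ewab*); -heg when the stem ends in a vowel (*ojele*, *supi*).
*zuti*: final sound = /i/, a vowel → -heg → *zutiheg*.

zutiheg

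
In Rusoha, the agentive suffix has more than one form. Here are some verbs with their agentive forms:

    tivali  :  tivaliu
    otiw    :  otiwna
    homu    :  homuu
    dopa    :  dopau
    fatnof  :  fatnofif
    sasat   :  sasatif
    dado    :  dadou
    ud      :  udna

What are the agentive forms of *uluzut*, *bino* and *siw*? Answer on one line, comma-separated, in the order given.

Looking at the final sound of each stem: -if when the stem ends in a voiceless consonant (*fatnof*, *sasat*); -na when the stem ends in a voiced consonant (*otiw*, *ud*); -u when the stem ends in a vowel (*tivali*, *homu*, *dopa*, *dado*).
The final sound of *uluzut* is /t/, which is a voiceless consonant, so the suffix is -if, giving *uluzutif*.
*bino* — final sound /o/ (a vowel) → -u → *binou*.
Since the final sound of *siw* is /w/ (a voiced consonant), it takes -na, giving *siwna*.

uluzutif, binou, siwna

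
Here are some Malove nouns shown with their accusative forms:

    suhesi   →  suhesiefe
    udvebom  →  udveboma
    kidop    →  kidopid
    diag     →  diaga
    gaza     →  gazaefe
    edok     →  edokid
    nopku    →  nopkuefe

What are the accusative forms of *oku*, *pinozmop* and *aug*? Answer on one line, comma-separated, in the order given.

The alternation tracks the final sound of the stem — -id when the stem ends in a voiceless consonant (*kidop*, *edok*); -a when the stem ends in a voiced consonant (*udvebom*, *diag*); -efe when the stem ends in a vowel (*suhesi*, *gaza*, *nopku*).
Since the final sound of *oku* is /u/ (a vowel), it takes -efe, giving *okuefe*.
*pinozmop*: final sound = /p/, a voiceless consonant → -id → *pinozmopid*.
The final sound of *aug* is /g/, which is a voiced consonant, so the suffix is -a, giving *auga*.

okuefe, pinozmopid, auga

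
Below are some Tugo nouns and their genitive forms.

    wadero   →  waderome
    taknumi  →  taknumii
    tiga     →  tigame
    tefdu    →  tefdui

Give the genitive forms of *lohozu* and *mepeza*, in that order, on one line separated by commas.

The suffix is conditioned by the last vowel: -i when the last vowel of the stem is a high vowel (*taknumi*, *tefdu*); -me when the last vowel of the stem is a non-high vowel (*wadero*, *tiga*).
*lohozu*: last vowel = /u/, a high vowel → -i → *lohozui*.
Since the last vowel of *mepeza* is /a/ (a non-high vowel), it takes -me, giving *mepezame*.

lohozui, mepezame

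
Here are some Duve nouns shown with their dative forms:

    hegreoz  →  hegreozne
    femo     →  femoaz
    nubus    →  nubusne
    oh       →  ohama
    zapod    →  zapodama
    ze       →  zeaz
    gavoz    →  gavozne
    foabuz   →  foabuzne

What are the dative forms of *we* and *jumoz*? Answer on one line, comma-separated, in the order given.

weaz, jumozne

The pattern is sibilance of the final sound: -ne when the stem ends in a sibilant (*hegreoz*, *nubus*, *gavoz*, *foabuz*); -ama when the stem ends in a non-sibilant consonant (*oh*, *zapod*); -az when the stem ends in a vowel (*femo*, *ze*).
*we*: final sound = /e/, a vowel → -az → *weaz*.
The final sound of *jumoz* is /z/, which is a sibilant, so the suffix is -ne, giving *jumozne*.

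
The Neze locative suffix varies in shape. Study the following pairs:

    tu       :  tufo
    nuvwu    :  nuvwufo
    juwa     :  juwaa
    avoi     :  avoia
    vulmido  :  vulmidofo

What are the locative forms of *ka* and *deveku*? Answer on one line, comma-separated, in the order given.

kaa, devekufo

Looking at the last vowel of each stem: -fo when the last vowel of the stem is a rounded vowel (*tu*, *nuvwu*, *vulmido*); -a when the last vowel of the stem is an unrounded vowel (*juwa*, *avoi*).
Since the last vowel of *ka* is /a/ (an unrounded vowel), it takes -a, giving *kaa*.
The last vowel of *deveku* is /u/, which is a rounded vowel, so the suffix is -fo, giving *devekufo*.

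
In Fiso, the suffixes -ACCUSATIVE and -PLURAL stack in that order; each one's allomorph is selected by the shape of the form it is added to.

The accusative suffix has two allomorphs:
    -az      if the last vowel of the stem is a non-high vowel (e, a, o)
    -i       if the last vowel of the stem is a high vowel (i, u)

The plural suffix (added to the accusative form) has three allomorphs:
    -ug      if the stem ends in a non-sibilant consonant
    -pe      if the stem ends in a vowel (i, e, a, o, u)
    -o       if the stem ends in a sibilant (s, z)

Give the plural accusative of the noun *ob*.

The last vowel of *ob* is /o/, which is a non-high vowel, so the accusative suffix is -az, giving *obaz*.
The accusative form *obaz* — final sound /z/ (a sibilant) → -o → *obazo*.

obazo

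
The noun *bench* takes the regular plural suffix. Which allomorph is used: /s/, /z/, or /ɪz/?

The stem *bench* ends in a sibilant (/s, z, ʃ, ʒ, tʃ, dʒ/).
The plural suffix surfaces as /ɪz/ after sibilants, /s/ after other voiceless consonants, and /z/ after other voiced sounds.
So the plural -s on *bench* is pronounced /ɪz/.

/ɪz/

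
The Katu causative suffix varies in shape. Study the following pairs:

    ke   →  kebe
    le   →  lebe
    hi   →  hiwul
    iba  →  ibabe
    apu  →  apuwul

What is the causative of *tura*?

The suffix is conditioned by the last vowel: -wul when the last vowel of the stem is a high vowel (*hi*, *apu*); -be when the last vowel of the stem is a non-high vowel (*ke*, *le*, *iba*).
*tura*: last vowel = /a/, a non-high vowel → -be → *turabe*.

turabe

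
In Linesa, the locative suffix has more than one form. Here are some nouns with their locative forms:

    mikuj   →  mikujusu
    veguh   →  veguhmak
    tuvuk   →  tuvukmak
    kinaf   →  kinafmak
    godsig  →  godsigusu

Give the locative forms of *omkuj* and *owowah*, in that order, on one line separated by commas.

omkujusu, owowahmak

The suffix is conditioned by the final consonant: -mak when the stem ends in a voiceless consonant (*veguh*, *tuvuk*, *kinaf*); -usu when the stem ends in a voiced consonant (*mikuj*, *godsig*).
The final consonant of *omkuj* is /j/, which is voiced, so the suffix is -usu, giving *omkujusu*.
Since the final consonant of *owowah* is /h/ (voiceless), it takes -mak, giving *owowahmak*.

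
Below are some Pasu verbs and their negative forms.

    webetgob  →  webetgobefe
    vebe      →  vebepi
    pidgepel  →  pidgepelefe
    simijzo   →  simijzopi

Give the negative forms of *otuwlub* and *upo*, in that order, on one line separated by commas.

The alternation tracks the final sound of the stem — -efe when the stem ends in a consonant (*webetgob*, *pidgepel*); -pi when the stem ends in a vowel (*vebe*, *simijzo*).
The final sound of *otuwlub* is /b/, which is a consonant, so the suffix is -efe, giving *otuwlubefe*.
The final sound of *upo* is /o/, which is a vowel, so the suffix is -pi, giving *upopi*.

otuwlubefe, upopi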